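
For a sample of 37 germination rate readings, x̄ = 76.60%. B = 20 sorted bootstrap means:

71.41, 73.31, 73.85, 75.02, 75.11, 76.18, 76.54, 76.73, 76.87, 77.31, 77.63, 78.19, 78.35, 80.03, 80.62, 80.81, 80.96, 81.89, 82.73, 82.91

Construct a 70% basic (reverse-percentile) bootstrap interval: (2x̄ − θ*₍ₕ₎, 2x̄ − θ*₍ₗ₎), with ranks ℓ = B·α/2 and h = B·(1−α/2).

Percentile endpoints at ranks 3 and 17: θ*₍3₎ = 73.85, θ*₍17₎ = 80.96.
Basic interval reflects these around x̄:
  lower = 2 × 76.60 − 80.96 = 72.24
  upper = 2 × 76.60 − 73.85 = 79.35

(72.24, 79.35)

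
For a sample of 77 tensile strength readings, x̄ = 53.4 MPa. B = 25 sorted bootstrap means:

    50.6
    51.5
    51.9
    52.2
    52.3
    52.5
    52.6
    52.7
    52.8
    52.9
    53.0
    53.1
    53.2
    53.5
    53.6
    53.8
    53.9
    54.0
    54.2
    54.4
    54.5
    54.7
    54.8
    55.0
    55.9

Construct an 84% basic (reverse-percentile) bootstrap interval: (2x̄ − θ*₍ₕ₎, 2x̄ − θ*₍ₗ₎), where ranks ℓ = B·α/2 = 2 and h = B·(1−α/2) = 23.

Percentile endpoints at ranks 2 and 23: θ*₍2₎ = 51.5, θ*₍23₎ = 54.8.
Basic interval reflects these around x̄:
  lower = 2 × 53.4 − 54.8 = 52.0
  upper = 2 × 53.4 − 51.5 = 55.3

(52.0, 55.3)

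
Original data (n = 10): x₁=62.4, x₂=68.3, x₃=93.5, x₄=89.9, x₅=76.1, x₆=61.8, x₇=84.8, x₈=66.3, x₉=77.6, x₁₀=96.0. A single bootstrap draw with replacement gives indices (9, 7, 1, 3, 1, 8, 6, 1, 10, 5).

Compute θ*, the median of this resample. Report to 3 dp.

Resample values: 77.6, 84.8, 62.4, 93.5, 62.4, 66.3, 61.8, 62.4, 96.0, 76.1.
Sorted: 61.8, 62.4, 62.4, 62.4, 66.3, 76.1, 77.6, 84.8, 93.5, 96.0
Median = average of the two middle values = 71.200

θ* = 71.200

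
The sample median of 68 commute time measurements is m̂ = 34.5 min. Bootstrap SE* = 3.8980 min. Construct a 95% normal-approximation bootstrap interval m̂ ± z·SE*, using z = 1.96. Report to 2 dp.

(26.86, 42.14)

Margin = 1.96 × 3.8980 = 7.640
Interval: 34.5 ± 7.640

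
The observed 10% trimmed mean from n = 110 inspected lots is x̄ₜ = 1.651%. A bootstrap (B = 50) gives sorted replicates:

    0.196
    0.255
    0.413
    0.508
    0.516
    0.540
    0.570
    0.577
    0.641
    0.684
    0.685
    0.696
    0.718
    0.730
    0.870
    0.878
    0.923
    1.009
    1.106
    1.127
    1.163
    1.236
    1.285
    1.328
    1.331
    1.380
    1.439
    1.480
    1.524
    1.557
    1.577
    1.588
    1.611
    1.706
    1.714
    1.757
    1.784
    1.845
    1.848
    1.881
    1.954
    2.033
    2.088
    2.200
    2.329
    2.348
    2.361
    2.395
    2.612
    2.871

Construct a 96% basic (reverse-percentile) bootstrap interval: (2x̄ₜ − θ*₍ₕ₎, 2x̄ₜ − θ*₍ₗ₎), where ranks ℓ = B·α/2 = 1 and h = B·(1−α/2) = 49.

(0.690, 3.106)

Percentile endpoints at ranks 1 and 49: θ*₍1₎ = 0.196, θ*₍49₎ = 2.612.
Basic interval reflects these around x̄ₜ:
  lower = 2 × 1.651 − 2.612 = 0.690
  upper = 2 × 1.651 − 0.196 = 3.106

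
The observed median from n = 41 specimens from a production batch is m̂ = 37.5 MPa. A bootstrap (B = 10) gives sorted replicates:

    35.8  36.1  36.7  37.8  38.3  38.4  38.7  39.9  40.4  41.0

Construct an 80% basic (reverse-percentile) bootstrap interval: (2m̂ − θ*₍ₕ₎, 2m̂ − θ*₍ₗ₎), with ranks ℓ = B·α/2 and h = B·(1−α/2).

Percentile endpoints at ranks 1 and 9: θ*₍1₎ = 35.8, θ*₍9₎ = 40.4.
Basic interval reflects these around m̂:
  lower = 2 × 37.5 − 40.4 = 34.6
  upper = 2 × 37.5 − 35.8 = 39.2

(34.6, 39.2)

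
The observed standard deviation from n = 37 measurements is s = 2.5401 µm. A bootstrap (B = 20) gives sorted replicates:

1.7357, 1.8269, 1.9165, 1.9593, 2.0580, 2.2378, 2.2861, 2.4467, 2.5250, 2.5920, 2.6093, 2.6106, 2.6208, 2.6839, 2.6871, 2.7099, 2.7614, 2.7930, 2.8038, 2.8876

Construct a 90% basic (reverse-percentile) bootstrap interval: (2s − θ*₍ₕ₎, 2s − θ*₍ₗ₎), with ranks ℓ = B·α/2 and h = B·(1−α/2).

(2.2764, 3.3445)

Percentile endpoints at ranks 1 and 19: θ*₍1₎ = 1.7357, θ*₍19₎ = 2.8038.
Basic interval reflects these around s:
  lower = 2 × 2.5401 − 2.8038 = 2.2764
  upper = 2 × 2.5401 − 1.7357 = 3.3445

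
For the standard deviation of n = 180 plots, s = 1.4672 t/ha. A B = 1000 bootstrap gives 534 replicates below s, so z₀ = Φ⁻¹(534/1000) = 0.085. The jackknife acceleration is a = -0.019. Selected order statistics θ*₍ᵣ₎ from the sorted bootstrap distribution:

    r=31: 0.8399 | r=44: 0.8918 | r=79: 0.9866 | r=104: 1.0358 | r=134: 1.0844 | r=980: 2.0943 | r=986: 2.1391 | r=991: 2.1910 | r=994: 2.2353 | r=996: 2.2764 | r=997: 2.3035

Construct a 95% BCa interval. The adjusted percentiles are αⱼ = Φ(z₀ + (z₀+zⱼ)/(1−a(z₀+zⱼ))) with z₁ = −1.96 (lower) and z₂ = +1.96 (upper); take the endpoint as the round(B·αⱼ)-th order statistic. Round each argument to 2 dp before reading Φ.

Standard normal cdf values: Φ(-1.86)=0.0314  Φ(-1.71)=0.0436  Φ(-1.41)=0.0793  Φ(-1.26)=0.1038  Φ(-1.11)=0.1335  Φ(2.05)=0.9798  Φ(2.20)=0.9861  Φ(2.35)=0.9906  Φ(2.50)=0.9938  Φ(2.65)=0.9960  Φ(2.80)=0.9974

Lower: z₀ + z₁ = 0.085 + (-1.960) = -1.875; 1 − a(z₀+z₁) = 1 − (-0.019)(-1.875) = 0.9644; argument = 0.085 + (-1.875)/0.9644 = -1.8593 → -1.86.
α₁ = Φ(-1.86) = 0.0314; rank = round(1000 × 0.0314) = 31; θ*₍31₎ = 0.8399.
Upper: z₀ + z₂ = 2.045; 1 − a(z₀+z₂) = 1.0389; argument = 2.0535 → 2.05; α₂ = 0.9798; rank = 980; θ*₍980₎ = 2.0943.

(0.8399, 2.0943)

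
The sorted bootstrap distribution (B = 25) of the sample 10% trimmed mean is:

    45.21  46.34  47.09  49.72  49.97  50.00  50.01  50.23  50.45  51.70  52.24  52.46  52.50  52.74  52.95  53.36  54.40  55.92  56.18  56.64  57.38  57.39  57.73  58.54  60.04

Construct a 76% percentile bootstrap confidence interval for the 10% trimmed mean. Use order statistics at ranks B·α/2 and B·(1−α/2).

(47.09, 57.39)

α = 0.24; lower rank = 25 × 0.120 = 3; upper rank = 25 × 0.880 = 22.
The 3rd smallest replicate is 47.09; the 22nd is 57.39.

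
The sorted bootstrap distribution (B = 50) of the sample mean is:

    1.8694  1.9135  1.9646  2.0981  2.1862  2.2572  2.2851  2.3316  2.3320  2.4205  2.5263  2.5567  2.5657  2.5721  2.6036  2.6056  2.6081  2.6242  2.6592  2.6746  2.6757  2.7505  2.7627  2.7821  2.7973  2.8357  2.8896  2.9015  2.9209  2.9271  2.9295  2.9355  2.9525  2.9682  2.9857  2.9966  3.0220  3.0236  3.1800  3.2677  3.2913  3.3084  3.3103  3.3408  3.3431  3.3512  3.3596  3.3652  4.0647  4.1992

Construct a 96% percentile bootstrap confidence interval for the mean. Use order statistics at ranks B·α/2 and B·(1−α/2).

α = 0.04; lower rank = 50 × 0.020 = 1; upper rank = 50 × 0.980 = 49.
The 1st smallest replicate is 1.8694; the 49th is 4.0647.

(1.8694, 4.0647)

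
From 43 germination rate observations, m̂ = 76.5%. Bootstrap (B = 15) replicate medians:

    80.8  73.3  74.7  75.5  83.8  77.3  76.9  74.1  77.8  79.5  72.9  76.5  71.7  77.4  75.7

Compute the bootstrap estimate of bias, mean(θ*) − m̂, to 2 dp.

bias = +0.03

mean(θ*) = (80.8 + 73.3 + 74.7 + 75.5 + 83.8 + 77.3 + 76.9 + 74.1 + 77.8 + 79.5 + 72.9 + 76.5 + 71.7 + 77.4 + 75.7) / 15 = 76.527
bias = 76.527 − 76.5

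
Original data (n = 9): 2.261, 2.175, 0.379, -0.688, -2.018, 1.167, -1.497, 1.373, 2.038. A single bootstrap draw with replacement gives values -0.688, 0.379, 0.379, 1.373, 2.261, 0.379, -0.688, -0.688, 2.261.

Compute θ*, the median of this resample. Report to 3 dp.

Sorted: -0.688, -0.688, -0.688, 0.379, 0.379, 0.379, 1.373, 2.261, 2.261
Median = middle value = 0.379

θ* = 0.379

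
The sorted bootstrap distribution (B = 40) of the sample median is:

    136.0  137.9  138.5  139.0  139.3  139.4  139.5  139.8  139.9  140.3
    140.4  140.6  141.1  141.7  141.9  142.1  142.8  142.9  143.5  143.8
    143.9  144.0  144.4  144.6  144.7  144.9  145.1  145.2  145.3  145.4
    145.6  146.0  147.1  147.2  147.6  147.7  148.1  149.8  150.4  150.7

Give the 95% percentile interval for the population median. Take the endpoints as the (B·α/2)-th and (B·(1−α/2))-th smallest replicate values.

α = 0.05; lower rank = 40 × 0.025 = 1; upper rank = 40 × 0.975 = 39.
The 1st smallest replicate is 136.0; the 39th is 150.4.

(136.0, 150.4)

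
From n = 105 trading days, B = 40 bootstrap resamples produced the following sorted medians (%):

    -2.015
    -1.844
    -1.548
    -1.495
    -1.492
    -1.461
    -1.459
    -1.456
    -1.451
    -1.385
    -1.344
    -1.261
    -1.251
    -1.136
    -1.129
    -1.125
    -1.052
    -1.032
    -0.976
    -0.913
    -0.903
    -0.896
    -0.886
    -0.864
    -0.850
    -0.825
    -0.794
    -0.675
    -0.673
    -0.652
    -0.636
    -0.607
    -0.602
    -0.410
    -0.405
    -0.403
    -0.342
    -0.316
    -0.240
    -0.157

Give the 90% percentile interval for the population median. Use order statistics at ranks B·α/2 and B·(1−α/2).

α = 0.10; lower rank = 40 × 0.050 = 2; upper rank = 40 × 0.950 = 38.
The 2nd smallest replicate is -1.844; the 38th is -0.316.

(-1.844, -0.316)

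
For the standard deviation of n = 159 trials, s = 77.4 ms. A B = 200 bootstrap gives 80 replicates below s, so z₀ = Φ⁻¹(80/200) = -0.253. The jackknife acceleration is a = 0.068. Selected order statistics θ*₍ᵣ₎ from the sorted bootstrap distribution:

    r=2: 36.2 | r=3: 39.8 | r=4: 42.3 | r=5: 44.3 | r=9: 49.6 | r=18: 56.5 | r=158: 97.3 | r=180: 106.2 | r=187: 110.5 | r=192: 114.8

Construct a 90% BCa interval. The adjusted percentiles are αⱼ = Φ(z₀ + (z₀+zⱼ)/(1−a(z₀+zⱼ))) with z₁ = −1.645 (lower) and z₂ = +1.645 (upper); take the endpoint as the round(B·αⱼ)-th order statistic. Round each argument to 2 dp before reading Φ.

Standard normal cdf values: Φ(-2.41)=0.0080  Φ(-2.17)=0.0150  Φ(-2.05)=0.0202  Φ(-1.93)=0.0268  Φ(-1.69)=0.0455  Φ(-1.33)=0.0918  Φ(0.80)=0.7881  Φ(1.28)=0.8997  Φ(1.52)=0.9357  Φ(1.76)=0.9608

(44.3, 106.2)

Lower: z₀ + z₁ = -0.253 + (-1.645) = -1.898; 1 − a(z₀+z₁) = 1 − (0.068)(-1.898) = 1.1291; argument = -0.253 + (-1.898)/1.1291 = -1.9340 → -1.93.
α₁ = Φ(-1.93) = 0.0268; rank = round(200 × 0.0268) = 5; θ*₍5₎ = 44.3.
Upper: z₀ + z₂ = 1.392; 1 − a(z₀+z₂) = 0.9053; argument = 1.2845 → 1.28; α₂ = 0.8997; rank = 180; θ*₍180₎ = 106.2.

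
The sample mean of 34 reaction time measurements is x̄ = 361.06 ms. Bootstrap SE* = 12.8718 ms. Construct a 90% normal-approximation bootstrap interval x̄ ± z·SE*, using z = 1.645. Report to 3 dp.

(339.886, 382.234)

Margin = 1.645 × 12.8718 = 21.1741
Interval: 361.06 ± 21.1741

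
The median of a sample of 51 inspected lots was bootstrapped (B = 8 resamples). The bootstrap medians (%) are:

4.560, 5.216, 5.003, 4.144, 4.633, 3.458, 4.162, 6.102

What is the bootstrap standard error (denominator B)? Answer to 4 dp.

SE* = 0.7480

Bootstrap SE is the standard deviation of the 8 replicate medians.
Mean of replicates: (4.560 + 5.216 + 5.003 + 4.144 + 4.633 + 3.458 + 4.162 + 6.102) / 8 = 37.27800 / 8 = 4.65975
Sum of squared deviations: (−0.09975)² + (+0.55625)² + (+0.34325)² + (−0.51575)² + (−0.02675)² + (−1.20175)² + (−0.49775)² + (+1.44225)² = 4.47594
Variance = 4.47594 / 8 = 0.55949
SE* = √0.55949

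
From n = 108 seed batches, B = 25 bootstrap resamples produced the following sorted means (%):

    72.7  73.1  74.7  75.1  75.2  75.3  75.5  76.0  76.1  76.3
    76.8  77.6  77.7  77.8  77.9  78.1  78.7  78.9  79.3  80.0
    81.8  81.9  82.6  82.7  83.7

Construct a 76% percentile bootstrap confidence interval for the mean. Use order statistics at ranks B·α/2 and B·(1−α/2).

(74.7, 81.9)

α = 0.24; lower rank = 25 × 0.120 = 3; upper rank = 25 × 0.880 = 22.
The 3rd smallest replicate is 74.7; the 22nd is 81.9.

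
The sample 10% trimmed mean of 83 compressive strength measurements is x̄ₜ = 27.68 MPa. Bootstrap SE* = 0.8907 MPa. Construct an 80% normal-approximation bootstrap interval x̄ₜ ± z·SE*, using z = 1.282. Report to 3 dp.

(26.538, 28.822)

Margin = 1.282 × 0.8907 = 1.1419
Interval: 27.68 ± 1.1419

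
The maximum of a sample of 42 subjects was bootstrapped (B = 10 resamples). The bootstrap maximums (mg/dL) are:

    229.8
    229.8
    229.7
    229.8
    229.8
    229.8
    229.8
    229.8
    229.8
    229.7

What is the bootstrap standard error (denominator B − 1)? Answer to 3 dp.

SE* = 0.042

Bootstrap SE is the standard deviation of the 10 replicate maximums.
Mean of replicates: (229.8 + 229.8 + 229.7 + 229.8 + 229.8 + 229.8 + 229.8 + 229.8 + 229.8 + 229.7) / 10 = 2297.8000 / 10 = 229.7800
Sum of squared deviations: (+0.0200)² + (+0.0200)² + (−0.0800)² + (+0.0200)² + (+0.0200)² + (+0.0200)² + (+0.0200)² + (+0.0200)² + (+0.0200)² + (−0.0800)² = 0.0160
Variance = 0.0160 / 9 = 0.0018
SE* = √0.0018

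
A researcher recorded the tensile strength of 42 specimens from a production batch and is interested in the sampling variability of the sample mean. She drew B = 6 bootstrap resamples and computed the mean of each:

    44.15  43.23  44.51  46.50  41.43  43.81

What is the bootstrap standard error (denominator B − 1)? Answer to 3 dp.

Bootstrap SE is the standard deviation of the 6 replicate means.
Mean of replicates: (44.15 + 43.23 + 44.51 + 46.50 + 41.43 + 43.81) / 6 = 263.6300 / 6 = 43.9383
Sum of squared deviations: (+0.2117)² + (−0.7083)² + (+0.5717)² + (+2.5617)² + (−2.5083)² + (−0.1283)² = 13.7437
Variance = 13.7437 / 5 = 2.7487
SE* = √2.7487

SE* = 1.658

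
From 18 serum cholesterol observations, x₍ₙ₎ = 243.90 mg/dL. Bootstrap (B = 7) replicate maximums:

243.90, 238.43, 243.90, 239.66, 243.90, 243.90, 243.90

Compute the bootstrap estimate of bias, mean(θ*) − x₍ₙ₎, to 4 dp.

bias = −1.3871

mean(θ*) = (243.90 + 238.43 + 243.90 + 239.66 + 243.90 + 243.90 + 243.90) / 7 = 242.51286
bias = 242.51286 − 243.90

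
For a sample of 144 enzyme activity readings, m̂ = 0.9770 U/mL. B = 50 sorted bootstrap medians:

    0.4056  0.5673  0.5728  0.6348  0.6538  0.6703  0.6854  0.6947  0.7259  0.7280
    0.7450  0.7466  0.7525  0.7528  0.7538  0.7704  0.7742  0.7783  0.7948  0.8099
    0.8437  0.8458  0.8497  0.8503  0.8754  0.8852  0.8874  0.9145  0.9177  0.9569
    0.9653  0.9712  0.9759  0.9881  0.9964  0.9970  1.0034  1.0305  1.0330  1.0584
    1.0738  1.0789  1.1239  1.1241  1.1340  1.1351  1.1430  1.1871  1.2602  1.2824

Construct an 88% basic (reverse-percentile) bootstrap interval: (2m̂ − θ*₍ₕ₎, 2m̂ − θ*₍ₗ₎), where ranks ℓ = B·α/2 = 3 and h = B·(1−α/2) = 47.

Percentile endpoints at ranks 3 and 47: θ*₍3₎ = 0.5728, θ*₍47₎ = 1.1430.
Basic interval reflects these around m̂:
  lower = 2 × 0.9770 − 1.1430 = 0.8110
  upper = 2 × 0.9770 − 0.5728 = 1.3812

(0.8110, 1.3812)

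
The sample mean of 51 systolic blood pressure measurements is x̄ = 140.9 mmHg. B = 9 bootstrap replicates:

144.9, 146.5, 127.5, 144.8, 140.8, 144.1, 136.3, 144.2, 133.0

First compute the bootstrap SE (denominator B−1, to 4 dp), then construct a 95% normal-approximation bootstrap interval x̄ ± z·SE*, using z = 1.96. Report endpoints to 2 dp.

(128.07, 153.73)

Mean of replicates = 140.2333; sum of squared deviations = 342.8400; SE* = √(342.8400/8) = 6.5464
Margin = 1.96 × 6.5464 = 12.831
Interval: 140.9 ± 12.831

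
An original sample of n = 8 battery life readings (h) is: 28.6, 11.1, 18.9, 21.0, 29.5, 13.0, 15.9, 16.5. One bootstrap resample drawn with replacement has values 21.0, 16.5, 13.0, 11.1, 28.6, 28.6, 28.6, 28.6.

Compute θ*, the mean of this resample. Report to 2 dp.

Mean = (21.0 + 16.5 + 13.0 + 11.1 + 28.6 + 28.6 + 28.6 + 28.6) / 8 = 176.00 / 8 = 22.00

θ* = 22.00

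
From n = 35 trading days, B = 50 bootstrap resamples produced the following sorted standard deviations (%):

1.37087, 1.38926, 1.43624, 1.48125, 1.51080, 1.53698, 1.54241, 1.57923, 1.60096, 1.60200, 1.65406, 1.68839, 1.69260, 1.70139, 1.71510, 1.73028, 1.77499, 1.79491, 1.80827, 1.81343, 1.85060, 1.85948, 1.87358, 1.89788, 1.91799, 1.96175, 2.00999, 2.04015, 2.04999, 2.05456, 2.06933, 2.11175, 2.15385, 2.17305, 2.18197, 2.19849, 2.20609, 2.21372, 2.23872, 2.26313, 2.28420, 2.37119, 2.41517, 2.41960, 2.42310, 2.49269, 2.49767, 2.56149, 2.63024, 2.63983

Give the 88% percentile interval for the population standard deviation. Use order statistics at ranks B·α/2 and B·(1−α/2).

(1.43624, 2.49767)

α = 0.12; lower rank = 50 × 0.060 = 3; upper rank = 50 × 0.940 = 47.
The 3rd smallest replicate is 1.43624; the 47th is 2.49767.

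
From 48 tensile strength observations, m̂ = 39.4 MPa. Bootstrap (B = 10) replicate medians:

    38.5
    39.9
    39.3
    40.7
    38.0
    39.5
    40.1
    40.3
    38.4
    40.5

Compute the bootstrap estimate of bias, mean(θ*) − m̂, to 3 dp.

bias = +0.120

mean(θ*) = (38.5 + 39.9 + 39.3 + 40.7 + 38.0 + 39.5 + 40.1 + 40.3 + 38.4 + 40.5) / 10 = 39.5200
bias = 39.5200 − 39.4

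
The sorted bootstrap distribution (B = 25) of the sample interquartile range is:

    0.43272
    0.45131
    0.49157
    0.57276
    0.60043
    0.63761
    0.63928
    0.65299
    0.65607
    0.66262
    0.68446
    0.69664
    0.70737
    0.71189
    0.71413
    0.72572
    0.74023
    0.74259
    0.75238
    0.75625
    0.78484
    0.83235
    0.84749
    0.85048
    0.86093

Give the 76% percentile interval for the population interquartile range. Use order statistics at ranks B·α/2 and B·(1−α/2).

α = 0.24; lower rank = 25 × 0.120 = 3; upper rank = 25 × 0.880 = 22.
The 3rd smallest replicate is 0.49157; the 22nd is 0.83235.

(0.49157, 0.83235)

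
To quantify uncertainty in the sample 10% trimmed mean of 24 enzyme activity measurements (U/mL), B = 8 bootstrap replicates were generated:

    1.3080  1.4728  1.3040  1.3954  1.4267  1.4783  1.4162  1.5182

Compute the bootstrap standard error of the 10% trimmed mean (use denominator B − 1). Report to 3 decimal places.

Bootstrap SE is the standard deviation of the 8 replicate 10% trimmed means.
Mean of replicates: (1.3080 + 1.4728 + 1.3040 + 1.3954 + 1.4267 + 1.4783 + 1.4162 + 1.5182) / 8 = 11.31960 / 8 = 1.41495
Sum of squared deviations: (−0.10695)² + (+0.05785)² + (−0.11095)² + (−0.01955)² + (+0.01175)² + (+0.06335)² + (+0.00125)² + (+0.10325)² = 0.04229
Variance = 0.04229 / 7 = 0.00604
SE* = √0.00604

SE* = 0.078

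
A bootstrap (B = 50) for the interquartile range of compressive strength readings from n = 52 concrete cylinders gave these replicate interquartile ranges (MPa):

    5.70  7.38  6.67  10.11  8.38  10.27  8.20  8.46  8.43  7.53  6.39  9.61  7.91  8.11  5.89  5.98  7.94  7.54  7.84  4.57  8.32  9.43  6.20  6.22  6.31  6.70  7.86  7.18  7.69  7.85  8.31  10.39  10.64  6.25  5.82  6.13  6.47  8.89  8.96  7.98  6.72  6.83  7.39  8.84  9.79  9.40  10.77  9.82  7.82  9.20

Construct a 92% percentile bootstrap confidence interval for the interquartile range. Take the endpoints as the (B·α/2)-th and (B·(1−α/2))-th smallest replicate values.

(5.70, 10.39)

Sorted replicates: 4.57, 5.70, 5.82, 5.89, 5.98, 6.13, 6.20, 6.22, 6.25, 6.31, 6.39, 6.47, 6.67, 6.70, 6.72, 6.83, 7.18, 7.38, 7.39, 7.53, 7.54, 7.69, 7.82, 7.84, 7.85, 7.86, 7.91, 7.94, 7.98, 8.11, 8.20, 8.31, 8.32, 8.38, 8.43, 8.46, 8.84, 8.89, 8.96, 9.20, 9.40, 9.43, 9.61, 9.79, 9.82, 10.11, 10.27, 10.39, 10.64, 10.77
α = 0.08; lower rank = 50 × 0.040 = 2; upper rank = 50 × 0.960 = 48.
The 2nd smallest replicate is 5.70; the 48th is 10.39.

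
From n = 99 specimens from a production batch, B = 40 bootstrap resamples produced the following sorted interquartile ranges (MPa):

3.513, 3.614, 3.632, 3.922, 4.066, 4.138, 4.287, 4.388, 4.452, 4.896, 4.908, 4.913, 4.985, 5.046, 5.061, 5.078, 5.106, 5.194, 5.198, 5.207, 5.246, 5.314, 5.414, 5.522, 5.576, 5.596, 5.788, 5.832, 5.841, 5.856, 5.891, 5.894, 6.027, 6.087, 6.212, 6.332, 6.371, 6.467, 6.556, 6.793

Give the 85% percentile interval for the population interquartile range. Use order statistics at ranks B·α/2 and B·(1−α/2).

(3.632, 6.371)

α = 0.15; lower rank = 40 × 0.075 = 3; upper rank = 40 × 0.925 = 37.
The 3rd smallest replicate is 3.632; the 37th is 6.371.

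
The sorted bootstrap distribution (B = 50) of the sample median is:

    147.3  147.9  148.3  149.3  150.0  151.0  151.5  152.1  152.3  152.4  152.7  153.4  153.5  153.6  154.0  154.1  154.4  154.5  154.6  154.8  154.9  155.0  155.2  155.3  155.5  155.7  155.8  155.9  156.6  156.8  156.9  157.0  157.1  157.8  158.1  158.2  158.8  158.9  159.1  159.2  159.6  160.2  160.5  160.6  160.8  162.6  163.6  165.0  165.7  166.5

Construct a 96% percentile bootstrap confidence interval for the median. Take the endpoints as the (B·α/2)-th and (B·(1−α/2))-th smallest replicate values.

α = 0.04; lower rank = 50 × 0.020 = 1; upper rank = 50 × 0.980 = 49.
The 1st smallest replicate is 147.3; the 49th is 165.7.

(147.3, 165.7)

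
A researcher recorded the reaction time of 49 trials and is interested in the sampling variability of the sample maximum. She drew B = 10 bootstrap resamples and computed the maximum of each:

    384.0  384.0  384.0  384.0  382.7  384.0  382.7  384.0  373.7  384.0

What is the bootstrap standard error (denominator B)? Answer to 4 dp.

Bootstrap SE is the standard deviation of the 10 replicate maximums.
Mean of replicates: (384.0 + 384.0 + 384.0 + 384.0 + 382.7 + 384.0 + 382.7 + 384.0 + 373.7 + 384.0) / 10 = 3827.10000 / 10 = 382.71000
Sum of squared deviations: (+1.29000)² + (+1.29000)² + (+1.29000)² + (+1.29000)² + (−0.01000)² + (+1.29000)² + (−0.01000)² + (+1.29000)² + (−9.01000)² + (+1.29000)² = 92.82900
Variance = 92.82900 / 10 = 9.28290
SE* = √9.28290

SE* = 3.0468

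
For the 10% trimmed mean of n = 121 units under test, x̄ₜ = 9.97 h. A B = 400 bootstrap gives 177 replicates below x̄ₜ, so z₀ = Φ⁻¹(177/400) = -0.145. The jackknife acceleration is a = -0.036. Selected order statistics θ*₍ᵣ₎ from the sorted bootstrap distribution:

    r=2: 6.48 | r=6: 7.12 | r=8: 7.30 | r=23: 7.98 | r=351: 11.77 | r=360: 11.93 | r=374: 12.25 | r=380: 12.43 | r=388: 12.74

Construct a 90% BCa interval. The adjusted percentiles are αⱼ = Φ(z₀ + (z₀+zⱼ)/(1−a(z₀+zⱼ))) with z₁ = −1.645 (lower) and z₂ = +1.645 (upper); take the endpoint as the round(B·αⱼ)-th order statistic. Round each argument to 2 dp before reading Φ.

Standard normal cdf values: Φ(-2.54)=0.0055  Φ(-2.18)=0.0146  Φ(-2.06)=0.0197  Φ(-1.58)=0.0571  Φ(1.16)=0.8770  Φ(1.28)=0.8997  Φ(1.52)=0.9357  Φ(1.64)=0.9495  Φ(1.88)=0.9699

(7.30, 11.93)

Lower: z₀ + z₁ = -0.145 + (-1.645) = -1.790; 1 − a(z₀+z₁) = 1 − (-0.036)(-1.790) = 0.9356; argument = -0.145 + (-1.790)/0.9356 = -2.0583 → -2.06.
α₁ = Φ(-2.06) = 0.0197; rank = round(400 × 0.0197) = 8; θ*₍8₎ = 7.30.
Upper: z₀ + z₂ = 1.500; 1 − a(z₀+z₂) = 1.0540; argument = 1.2781 → 1.28; α₂ = 0.8997; rank = 360; θ*₍360₎ = 11.93.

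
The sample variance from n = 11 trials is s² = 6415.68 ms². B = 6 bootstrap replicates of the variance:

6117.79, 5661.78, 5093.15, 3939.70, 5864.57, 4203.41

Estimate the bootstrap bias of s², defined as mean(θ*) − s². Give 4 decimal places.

mean(θ*) = (6117.79 + 5661.78 + 5093.15 + 3939.70 + 5864.57 + 4203.41) / 6 = 5146.73333
bias = 5146.73333 − 6415.68

bias = −1268.9467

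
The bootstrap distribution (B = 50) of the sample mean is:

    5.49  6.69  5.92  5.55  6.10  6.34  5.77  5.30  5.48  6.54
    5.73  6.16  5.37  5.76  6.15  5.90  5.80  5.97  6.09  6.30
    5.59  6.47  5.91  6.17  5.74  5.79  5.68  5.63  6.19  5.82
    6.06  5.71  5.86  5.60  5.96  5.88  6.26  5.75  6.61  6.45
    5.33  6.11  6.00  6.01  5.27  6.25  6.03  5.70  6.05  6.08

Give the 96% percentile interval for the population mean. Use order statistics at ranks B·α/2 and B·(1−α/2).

(5.27, 6.61)

Sorted replicates: 5.27, 5.30, 5.33, 5.37, 5.48, 5.49, 5.55, 5.59, 5.60, 5.63, 5.68, 5.70, 5.71, 5.73, 5.74, 5.75, 5.76, 5.77, 5.79, 5.80, 5.82, 5.86, 5.88, 5.90, 5.91, 5.92, 5.96, 5.97, 6.00, 6.01, 6.03, 6.05, 6.06, 6.08, 6.09, 6.10, 6.11, 6.15, 6.16, 6.17, 6.19, 6.25, 6.26, 6.30, 6.34, 6.45, 6.47, 6.54, 6.61, 6.69
α = 0.04; lower rank = 50 × 0.020 = 1; upper rank = 50 × 0.980 = 49.
The 1st smallest replicate is 5.27; the 49th is 6.61.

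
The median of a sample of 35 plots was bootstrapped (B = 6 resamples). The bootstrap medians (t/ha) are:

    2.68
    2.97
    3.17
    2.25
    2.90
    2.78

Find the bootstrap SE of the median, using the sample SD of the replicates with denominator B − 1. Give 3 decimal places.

SE* = 0.314

Bootstrap SE is the standard deviation of the 6 replicate medians.
Mean of replicates: (2.68 + 2.97 + 3.17 + 2.25 + 2.90 + 2.78) / 6 = 16.7500 / 6 = 2.7917
Sum of squared deviations: (−0.1117)² + (+0.1783)² + (+0.3783)² + (−0.5417)² + (+0.1083)² + (−0.0117)² = 0.4927
Variance = 0.4927 / 5 = 0.0985
SE* = √0.0985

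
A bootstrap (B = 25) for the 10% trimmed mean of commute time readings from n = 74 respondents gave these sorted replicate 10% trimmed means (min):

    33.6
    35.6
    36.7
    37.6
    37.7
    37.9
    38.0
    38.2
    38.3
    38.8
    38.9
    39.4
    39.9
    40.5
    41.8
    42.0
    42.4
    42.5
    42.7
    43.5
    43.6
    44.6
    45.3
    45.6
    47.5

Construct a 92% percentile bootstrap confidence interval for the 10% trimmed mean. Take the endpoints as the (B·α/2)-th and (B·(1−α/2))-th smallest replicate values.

(33.6, 45.6)

α = 0.08; lower rank = 25 × 0.040 = 1; upper rank = 25 × 0.960 = 24.
The 1st smallest replicate is 33.6; the 24th is 45.6.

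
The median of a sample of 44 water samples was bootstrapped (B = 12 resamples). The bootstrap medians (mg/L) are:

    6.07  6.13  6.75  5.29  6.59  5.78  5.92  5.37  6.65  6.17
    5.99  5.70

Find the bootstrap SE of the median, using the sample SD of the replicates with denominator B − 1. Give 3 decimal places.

SE* = 0.469

Bootstrap SE is the standard deviation of the 12 replicate medians.
Mean of replicates: (6.07 + 6.13 + 6.75 + 5.29 + 6.59 + 5.78 + 5.92 + 5.37 + 6.65 + 6.17 + 5.99 + 5.70) / 12 = 72.4100 / 12 = 6.0342
Sum of squared deviations: (+0.0358)² + (+0.0958)² + (+0.7158)² + (−0.7442)² + (+0.5558)² + (−0.2542)² + (−0.1142)² + (−0.6642)² + (+0.6158)² + (+0.1358)² + (−0.0442)² + (−0.3342)² = 2.4157
Variance = 2.4157 / 11 = 0.2196
SE* = √0.2196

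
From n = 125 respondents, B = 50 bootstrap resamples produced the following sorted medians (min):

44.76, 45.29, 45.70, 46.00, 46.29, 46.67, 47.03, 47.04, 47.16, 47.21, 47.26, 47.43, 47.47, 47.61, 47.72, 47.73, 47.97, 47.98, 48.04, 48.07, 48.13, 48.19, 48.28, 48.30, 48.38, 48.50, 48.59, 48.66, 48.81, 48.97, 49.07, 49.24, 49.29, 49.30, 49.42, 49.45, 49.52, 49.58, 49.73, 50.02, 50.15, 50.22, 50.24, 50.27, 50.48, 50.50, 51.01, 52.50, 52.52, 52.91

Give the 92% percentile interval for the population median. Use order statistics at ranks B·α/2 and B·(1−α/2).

(45.29, 52.50)

α = 0.08; lower rank = 50 × 0.040 = 2; upper rank = 50 × 0.960 = 48.
The 2nd smallest replicate is 45.29; the 48th is 52.50.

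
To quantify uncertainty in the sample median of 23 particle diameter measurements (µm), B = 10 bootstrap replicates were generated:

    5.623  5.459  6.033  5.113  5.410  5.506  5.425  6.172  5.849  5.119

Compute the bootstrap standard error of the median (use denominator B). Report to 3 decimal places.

SE* = 0.337

Bootstrap SE is the standard deviation of the 10 replicate medians.
Mean of replicates: (5.623 + 5.459 + 6.033 + 5.113 + 5.410 + 5.506 + 5.425 + 6.172 + 5.849 + 5.119) / 10 = 55.7090 / 10 = 5.5709
Sum of squared deviations: (+0.0521)² + (−0.1119)² + (+0.4621)² + (−0.4579)² + (−0.1609)² + (−0.0649)² + (−0.1459)² + (+0.6011)² + (+0.2781)² + (−0.4519)² = 1.1327
Variance = 1.1327 / 10 = 0.1133
SE* = √0.1133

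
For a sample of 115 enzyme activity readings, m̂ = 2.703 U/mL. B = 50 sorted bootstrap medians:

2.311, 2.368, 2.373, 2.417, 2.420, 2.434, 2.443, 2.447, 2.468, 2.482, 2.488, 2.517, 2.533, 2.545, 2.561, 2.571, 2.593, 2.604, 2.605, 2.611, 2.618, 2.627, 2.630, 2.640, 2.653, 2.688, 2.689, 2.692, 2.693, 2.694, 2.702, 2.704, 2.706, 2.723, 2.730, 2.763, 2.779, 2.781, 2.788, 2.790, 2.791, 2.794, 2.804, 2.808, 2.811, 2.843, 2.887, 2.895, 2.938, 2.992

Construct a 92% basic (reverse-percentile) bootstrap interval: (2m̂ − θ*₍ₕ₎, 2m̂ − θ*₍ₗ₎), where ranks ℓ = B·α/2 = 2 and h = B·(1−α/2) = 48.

(2.511, 3.038)

Percentile endpoints at ranks 2 and 48: θ*₍2₎ = 2.368, θ*₍48₎ = 2.895.
Basic interval reflects these around m̂:
  lower = 2 × 2.703 − 2.895 = 2.511
  upper = 2 × 2.703 − 2.368 = 3.038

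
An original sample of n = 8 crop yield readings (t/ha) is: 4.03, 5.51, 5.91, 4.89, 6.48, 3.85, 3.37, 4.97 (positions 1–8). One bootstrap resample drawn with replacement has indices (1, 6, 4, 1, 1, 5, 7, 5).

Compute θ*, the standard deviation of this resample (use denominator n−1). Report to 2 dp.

θ* = 1.21

Resample values: 4.03, 3.85, 4.89, 4.03, 4.03, 6.48, 3.37, 6.48.
Mean = 4.6450; sum of squared deviations = 10.1868
s² = 10.1868 / 7 = 1.4553
s = √1.4553 = 1.21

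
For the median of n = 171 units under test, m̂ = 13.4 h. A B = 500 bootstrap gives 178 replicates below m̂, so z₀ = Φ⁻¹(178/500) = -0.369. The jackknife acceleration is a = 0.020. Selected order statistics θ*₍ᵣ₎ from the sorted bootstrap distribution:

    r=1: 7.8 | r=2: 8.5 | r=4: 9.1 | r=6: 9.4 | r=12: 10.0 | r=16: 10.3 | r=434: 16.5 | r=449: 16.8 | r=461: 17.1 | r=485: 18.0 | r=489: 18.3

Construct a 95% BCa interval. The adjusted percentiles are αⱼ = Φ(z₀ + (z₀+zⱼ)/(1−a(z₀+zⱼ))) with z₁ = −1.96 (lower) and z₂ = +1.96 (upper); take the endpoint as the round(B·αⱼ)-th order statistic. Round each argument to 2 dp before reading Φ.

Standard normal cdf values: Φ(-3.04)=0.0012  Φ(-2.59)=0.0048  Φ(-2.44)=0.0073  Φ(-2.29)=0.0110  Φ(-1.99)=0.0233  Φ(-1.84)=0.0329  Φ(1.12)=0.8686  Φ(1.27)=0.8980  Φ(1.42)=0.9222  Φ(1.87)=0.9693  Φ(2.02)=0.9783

Lower: z₀ + z₁ = -0.369 + (-1.960) = -2.329; 1 − a(z₀+z₁) = 1 − (0.020)(-2.329) = 1.0466; argument = -0.369 + (-2.329)/1.0466 = -2.5943 → -2.59.
α₁ = Φ(-2.59) = 0.0048; rank = round(500 × 0.0048) = 2; θ*₍2₎ = 8.5.
Upper: z₀ + z₂ = 1.591; 1 − a(z₀+z₂) = 0.9682; argument = 1.2743 → 1.27; α₂ = 0.8980; rank = 449; θ*₍449₎ = 16.8.

(8.5, 16.8)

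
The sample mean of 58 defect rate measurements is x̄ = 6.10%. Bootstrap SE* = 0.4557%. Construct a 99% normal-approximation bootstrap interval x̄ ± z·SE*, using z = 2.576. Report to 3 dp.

Margin = 2.576 × 0.4557 = 1.1739
Interval: 6.10 ± 1.1739

(4.926, 7.274)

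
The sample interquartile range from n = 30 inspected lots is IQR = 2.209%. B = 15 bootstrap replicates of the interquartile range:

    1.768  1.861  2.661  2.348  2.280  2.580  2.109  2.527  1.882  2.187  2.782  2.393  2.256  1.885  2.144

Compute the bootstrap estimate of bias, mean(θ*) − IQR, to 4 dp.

bias = +0.0352

mean(θ*) = (1.768 + 1.861 + 2.661 + 2.348 + 2.280 + 2.580 + 2.109 + 2.527 + 1.882 + 2.187 + 2.782 + 2.393 + 2.256 + 1.885 + 2.144) / 15 = 2.24420
bias = 2.24420 − 2.209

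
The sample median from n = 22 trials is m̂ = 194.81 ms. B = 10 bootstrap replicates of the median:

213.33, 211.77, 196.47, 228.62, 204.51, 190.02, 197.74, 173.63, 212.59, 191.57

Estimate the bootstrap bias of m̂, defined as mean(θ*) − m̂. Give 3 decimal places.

bias = +7.215

mean(θ*) = (213.33 + 211.77 + 196.47 + 228.62 + 204.51 + 190.02 + 197.74 + 173.63 + 212.59 + 191.57) / 10 = 202.0250
bias = 202.0250 − 194.81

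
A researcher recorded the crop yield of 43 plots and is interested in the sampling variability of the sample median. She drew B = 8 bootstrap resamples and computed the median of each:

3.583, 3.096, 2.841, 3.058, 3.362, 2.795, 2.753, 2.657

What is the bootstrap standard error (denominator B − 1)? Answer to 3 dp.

Bootstrap SE is the standard deviation of the 8 replicate medians.
Mean of replicates: (3.583 + 3.096 + 2.841 + 3.058 + 3.362 + 2.795 + 2.753 + 2.657) / 8 = 24.1450 / 8 = 3.0181
Sum of squared deviations: (+0.5649)² + (+0.0779)² + (−0.1771)² + (+0.0399)² + (+0.3439)² + (−0.2231)² + (−0.2651)² + (−0.3611)² = 0.7268
Variance = 0.7268 / 7 = 0.1038
SE* = √0.1038

SE* = 0.322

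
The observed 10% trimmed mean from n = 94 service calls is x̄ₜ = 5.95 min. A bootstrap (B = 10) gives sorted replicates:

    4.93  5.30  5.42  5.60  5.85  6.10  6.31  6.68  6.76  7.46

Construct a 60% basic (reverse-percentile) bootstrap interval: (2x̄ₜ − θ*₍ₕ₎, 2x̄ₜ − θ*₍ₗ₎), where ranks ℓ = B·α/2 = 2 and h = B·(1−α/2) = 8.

(5.22, 6.60)

Percentile endpoints at ranks 2 and 8: θ*₍2₎ = 5.30, θ*₍8₎ = 6.68.
Basic interval reflects these around x̄ₜ:
  lower = 2 × 5.95 − 6.68 = 5.22
  upper = 2 × 5.95 − 5.30 = 6.60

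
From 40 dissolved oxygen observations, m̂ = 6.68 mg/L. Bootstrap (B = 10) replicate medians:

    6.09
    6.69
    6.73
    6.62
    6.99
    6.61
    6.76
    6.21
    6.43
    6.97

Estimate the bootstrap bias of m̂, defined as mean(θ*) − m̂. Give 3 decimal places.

bias = −0.070

mean(θ*) = (6.09 + 6.69 + 6.73 + 6.62 + 6.99 + 6.61 + 6.76 + 6.21 + 6.43 + 6.97) / 10 = 6.6100
bias = 6.6100 − 6.68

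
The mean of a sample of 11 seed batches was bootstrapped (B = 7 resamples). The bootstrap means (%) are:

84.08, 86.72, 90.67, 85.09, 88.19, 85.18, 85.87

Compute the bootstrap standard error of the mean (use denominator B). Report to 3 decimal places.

SE* = 2.079

Bootstrap SE is the standard deviation of the 7 replicate means.
Mean of replicates: (84.08 + 86.72 + 90.67 + 85.09 + 88.19 + 85.18 + 85.87) / 7 = 605.8000 / 7 = 86.5429
Sum of squared deviations: (−2.4629)² + (+0.1771)² + (+4.1271)² + (−1.4529)² + (+1.6471)² + (−1.3629)² + (−0.6729)² = 30.2643
Variance = 30.2643 / 7 = 4.3235
SE* = √4.3235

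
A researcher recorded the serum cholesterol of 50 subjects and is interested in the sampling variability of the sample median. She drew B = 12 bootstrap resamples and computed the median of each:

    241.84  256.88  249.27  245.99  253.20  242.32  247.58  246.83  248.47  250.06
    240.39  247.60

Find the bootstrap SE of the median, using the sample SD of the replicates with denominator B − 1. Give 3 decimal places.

Bootstrap SE is the standard deviation of the 12 replicate medians.
Mean of replicates: (241.84 + 256.88 + 249.27 + 245.99 + 253.20 + 242.32 + 247.58 + 246.83 + 248.47 + 250.06 + 240.39 + 247.60) / 12 = 2970.4300 / 12 = 247.5358
Sum of squared deviations: (−5.6958)² + (+9.3442)² + (+1.7342)² + (−1.5458)² + (+5.6642)² + (−5.2158)² + (+0.0442)² + (−0.7058)² + (+0.9342)² + (+2.5242)² + (−7.1458)² + (+0.0642)² = 243.2519
Variance = 243.2519 / 11 = 22.1138
SE* = √22.1138

SE* = 4.703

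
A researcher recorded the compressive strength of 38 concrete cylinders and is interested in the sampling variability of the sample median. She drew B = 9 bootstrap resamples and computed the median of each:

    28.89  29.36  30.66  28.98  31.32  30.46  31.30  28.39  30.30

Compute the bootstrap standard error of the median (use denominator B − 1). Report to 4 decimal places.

Bootstrap SE is the standard deviation of the 9 replicate medians.
Mean of replicates: (28.89 + 29.36 + 30.66 + 28.98 + 31.32 + 30.46 + 31.30 + 28.39 + 30.30) / 9 = 269.66000 / 9 = 29.96222
Sum of squared deviations: (−1.07222)² + (−0.60222)² + (+0.69778)² + (−0.98222)² + (+1.35778)² + (+0.49778)² + (+1.33778)² + (−1.57222)² + (+0.33778)² = 9.43096
Variance = 9.43096 / 8 = 1.17887
SE* = √1.17887

SE* = 1.0858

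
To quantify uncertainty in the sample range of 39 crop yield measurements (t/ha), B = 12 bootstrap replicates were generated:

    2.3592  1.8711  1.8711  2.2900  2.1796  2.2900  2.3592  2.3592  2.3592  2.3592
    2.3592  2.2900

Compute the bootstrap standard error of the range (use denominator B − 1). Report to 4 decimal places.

Bootstrap SE is the standard deviation of the 12 replicate ranges.
Mean of replicates: (2.3592 + 1.8711 + 1.8711 + 2.2900 + 2.1796 + 2.2900 + 2.3592 + 2.3592 + 2.3592 + 2.3592 + 2.3592 + 2.2900) / 12 = 26.947000 / 12 = 2.245583
Sum of squared deviations: (+0.113617)² + (−0.374483)² + (−0.374483)² + (+0.044417)² + (−0.065983)² + (+0.044417)² + (+0.113617)² + (+0.113617)² + (+0.113617)² + (+0.113617)² + (+0.113617)² + (+0.044417)² = 0.368200
Variance = 0.368200 / 11 = 0.033473
SE* = √0.033473

SE* = 0.1830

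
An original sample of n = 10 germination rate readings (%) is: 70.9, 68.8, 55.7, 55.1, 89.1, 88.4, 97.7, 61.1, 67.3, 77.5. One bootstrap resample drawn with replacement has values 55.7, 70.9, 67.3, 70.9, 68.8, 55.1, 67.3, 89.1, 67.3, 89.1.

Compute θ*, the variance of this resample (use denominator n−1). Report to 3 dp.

θ* = 131.203

Mean = 70.1500; sum of squared deviations = 1180.8250
s² = 1180.8250 / 9 = 131.2028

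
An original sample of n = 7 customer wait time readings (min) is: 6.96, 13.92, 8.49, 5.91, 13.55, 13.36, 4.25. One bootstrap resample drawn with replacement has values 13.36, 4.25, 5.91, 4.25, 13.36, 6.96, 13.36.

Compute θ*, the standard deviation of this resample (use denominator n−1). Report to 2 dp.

Mean = 8.7786; sum of squared deviations = 115.5203
s² = 115.5203 / 6 = 19.2534
s = √19.2534 = 4.39

θ* = 4.39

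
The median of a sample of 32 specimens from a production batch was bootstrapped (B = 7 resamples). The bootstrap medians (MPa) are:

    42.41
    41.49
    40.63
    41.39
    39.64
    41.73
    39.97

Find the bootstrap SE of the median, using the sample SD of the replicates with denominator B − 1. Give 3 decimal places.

SE* = 0.996

Bootstrap SE is the standard deviation of the 7 replicate medians.
Mean of replicates: (42.41 + 41.49 + 40.63 + 41.39 + 39.64 + 41.73 + 39.97) / 7 = 287.2600 / 7 = 41.0371
Sum of squared deviations: (+1.3729)² + (+0.4529)² + (−0.4071)² + (+0.3529)² + (−1.3971)² + (+0.6929)² + (−1.0671)² = 5.9509
Variance = 5.9509 / 6 = 0.9918
SE* = √0.9918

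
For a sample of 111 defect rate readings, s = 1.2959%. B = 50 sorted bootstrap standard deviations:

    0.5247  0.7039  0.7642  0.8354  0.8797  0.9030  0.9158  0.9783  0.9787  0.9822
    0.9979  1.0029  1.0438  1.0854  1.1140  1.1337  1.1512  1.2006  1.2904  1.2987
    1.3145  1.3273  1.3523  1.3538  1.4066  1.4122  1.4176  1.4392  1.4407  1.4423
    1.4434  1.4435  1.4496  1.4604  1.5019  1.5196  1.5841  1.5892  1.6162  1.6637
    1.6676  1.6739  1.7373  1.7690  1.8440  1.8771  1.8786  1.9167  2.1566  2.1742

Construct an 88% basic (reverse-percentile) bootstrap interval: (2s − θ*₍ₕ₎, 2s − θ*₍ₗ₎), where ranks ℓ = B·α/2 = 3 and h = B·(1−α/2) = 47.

(0.7132, 1.8276)

Percentile endpoints at ranks 3 and 47: θ*₍3₎ = 0.7642, θ*₍47₎ = 1.8786.
Basic interval reflects these around s:
  lower = 2 × 1.2959 − 1.8786 = 0.7132
  upper = 2 × 1.2959 − 0.7642 = 1.8276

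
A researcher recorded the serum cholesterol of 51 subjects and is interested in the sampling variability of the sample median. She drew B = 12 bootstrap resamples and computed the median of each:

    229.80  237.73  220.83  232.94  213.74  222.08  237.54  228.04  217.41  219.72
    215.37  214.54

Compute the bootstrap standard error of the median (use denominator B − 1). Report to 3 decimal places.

SE* = 8.771

Bootstrap SE is the standard deviation of the 12 replicate medians.
Mean of replicates: (229.80 + 237.73 + 220.83 + 232.94 + 213.74 + 222.08 + 237.54 + 228.04 + 217.41 + 219.72 + 215.37 + 214.54) / 12 = 2689.7400 / 12 = 224.1450
Sum of squared deviations: (+5.6550)² + (+13.5850)² + (−3.3150)² + (+8.7950)² + (−10.4050)² + (−2.0650)² + (+13.3950)² + (+3.8950)² + (−6.7350)² + (−4.4250)² + (−8.7750)² + (−9.6050)² = 846.1953
Variance = 846.1953 / 11 = 76.9268
SE* = √76.9268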